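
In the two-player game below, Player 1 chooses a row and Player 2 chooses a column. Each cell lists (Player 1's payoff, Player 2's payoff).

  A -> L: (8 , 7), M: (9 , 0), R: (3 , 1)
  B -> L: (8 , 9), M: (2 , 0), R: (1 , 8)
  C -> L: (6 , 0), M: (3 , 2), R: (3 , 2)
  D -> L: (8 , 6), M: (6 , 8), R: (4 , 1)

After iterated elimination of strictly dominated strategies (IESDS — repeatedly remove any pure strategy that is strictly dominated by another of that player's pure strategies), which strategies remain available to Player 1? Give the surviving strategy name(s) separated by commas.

A, B, D

Player 1's strategy C is strictly dominated by D (L: 8>6, M: 6>3, R: 4>3) and is removed.
For Player 2, L strictly dominates R on the remaining rows (A: 7>1, B: 9>8, D: 6>1); eliminate R.
Among the remaining strategies, none is strictly dominated by another pure strategy of the same player, so the elimination stops.
Surviving strategies — Player 1: {A, B, D}; Player 2: {L, M}.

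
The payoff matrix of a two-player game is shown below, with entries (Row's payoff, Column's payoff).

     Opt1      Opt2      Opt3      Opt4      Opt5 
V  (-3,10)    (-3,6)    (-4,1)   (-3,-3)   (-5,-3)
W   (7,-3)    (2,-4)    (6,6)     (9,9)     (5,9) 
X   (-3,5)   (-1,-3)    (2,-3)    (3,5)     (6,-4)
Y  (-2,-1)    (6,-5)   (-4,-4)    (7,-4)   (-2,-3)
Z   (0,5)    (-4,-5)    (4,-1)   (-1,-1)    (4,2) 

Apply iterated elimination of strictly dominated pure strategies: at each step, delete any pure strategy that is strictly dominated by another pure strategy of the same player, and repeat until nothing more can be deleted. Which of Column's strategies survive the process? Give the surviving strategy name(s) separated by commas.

Row's strategy V is strictly dominated by W (Opt1: 7>-3, Opt2: 2>-3, Opt3: 6>-4, Opt4: 9>-3, Opt5: 5>-5) and is removed.
For Row, W strictly dominates Z on the remaining columns (Opt1: 7>0, Opt2: 2>-4, Opt3: 6>4, Opt4: 9>-1, Opt5: 5>4); eliminate Z.
For Column, Opt1 strictly dominates Opt2 on the remaining rows (W: -3>-4, X: 5>-3, Y: -1>-5); eliminate Opt2.
For Row, W strictly dominates Y on the remaining columns (Opt1: 7>-2, Opt3: 6>-4, Opt4: 9>7, Opt5: 5>-2); eliminate Y.
Column Opt3 is eliminated: Opt4 beats it against every remaining row (W: 9>6, X: 5>-3).
Among the remaining strategies, none is strictly dominated by another pure strategy of the same player, so the elimination stops.
Surviving strategies — Row: {W, X}; Column: {Opt1, Opt4, Opt5}.

Opt1, Opt4, Opt5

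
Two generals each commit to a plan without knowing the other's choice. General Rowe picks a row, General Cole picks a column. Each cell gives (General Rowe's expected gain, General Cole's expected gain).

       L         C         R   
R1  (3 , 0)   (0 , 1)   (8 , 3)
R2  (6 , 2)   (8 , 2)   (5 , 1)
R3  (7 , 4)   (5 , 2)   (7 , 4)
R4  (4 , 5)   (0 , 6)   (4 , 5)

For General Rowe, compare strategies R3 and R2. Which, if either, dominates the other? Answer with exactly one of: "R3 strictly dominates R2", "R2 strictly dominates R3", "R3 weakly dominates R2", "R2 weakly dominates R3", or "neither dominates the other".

R3's payoffs vs R2's, by General Cole's action — L: 7>6, C: 5<8, R: 7>5.
R3 does better at L, R but worse at C; neither strategy dominates the other.

neither dominates the other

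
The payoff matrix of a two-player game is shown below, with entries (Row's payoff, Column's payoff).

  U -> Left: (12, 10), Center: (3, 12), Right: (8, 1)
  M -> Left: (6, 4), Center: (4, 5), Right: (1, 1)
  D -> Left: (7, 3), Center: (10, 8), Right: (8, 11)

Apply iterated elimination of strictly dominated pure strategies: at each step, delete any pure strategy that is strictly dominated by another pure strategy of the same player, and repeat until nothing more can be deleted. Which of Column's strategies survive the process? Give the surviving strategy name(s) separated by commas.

Center, Right

Row's strategy M is strictly dominated by D (Left: 7>6, Center: 10>4, Right: 8>1) and is removed.
For Column, Center strictly dominates Left on the remaining rows (U: 12>10, D: 8>3); eliminate Left.
Among the remaining strategies, none is strictly dominated by another pure strategy of the same player, so the elimination stops.
Surviving strategies — Row: {U, D}; Column: {Center, Right}.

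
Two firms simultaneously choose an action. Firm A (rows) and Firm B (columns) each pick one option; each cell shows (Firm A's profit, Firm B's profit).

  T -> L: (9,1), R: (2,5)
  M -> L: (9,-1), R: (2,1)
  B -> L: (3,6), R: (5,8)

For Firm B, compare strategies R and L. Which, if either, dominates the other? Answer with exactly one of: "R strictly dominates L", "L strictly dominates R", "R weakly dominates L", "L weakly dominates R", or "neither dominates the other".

R strictly dominates L

R's payoffs vs L's, by Firm A's action — T: 5>1, M: 1>-1, B: 8>6.
Every comparison favours R, so R strictly dominates L.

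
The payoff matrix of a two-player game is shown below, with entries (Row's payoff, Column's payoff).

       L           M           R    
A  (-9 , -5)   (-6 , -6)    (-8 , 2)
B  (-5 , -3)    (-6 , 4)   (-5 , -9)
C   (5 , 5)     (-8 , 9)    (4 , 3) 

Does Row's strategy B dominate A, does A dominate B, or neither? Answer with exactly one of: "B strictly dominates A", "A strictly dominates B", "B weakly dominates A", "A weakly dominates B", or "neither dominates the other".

Compare B to A across each choice by Column: L: -5>-9, M: -6=-6, R: -5>-8.
B is at least as good everywhere and strictly better somewhere (tied only at M), so B weakly but not strictly dominates A.

B weakly dominates A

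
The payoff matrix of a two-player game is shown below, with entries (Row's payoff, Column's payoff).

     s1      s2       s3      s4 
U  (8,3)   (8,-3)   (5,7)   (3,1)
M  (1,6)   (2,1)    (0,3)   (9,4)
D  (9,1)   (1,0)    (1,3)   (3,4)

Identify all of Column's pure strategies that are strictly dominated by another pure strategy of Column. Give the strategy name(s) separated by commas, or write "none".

s1 is not dominated — it holds its own against s2 at U (3>-3); s3 at M (6>3); s4 at U (3>1).
s1 strictly dominates s2 — U: 3>-3, M: 6>1, D: 1>0.
Nothing dominates s3: s1 at U (7>3); s2 at U (7>-3); s4 at U (7>1).
Nothing dominates s4: s1 at D (4>1); s2 at U (1>-3); s3 at M (4>3).

s2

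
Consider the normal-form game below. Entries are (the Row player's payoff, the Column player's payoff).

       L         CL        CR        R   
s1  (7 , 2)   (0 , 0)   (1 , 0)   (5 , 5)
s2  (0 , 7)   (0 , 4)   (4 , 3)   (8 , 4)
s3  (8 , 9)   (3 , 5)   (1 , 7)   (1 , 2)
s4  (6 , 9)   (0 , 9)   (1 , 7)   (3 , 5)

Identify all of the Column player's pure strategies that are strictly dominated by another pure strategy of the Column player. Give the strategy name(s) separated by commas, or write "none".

L is not dominated — it holds its own against CL at s1 (2>0); CR at s1 (2>0); R at s2 (7>4).
CL: no other strategy beats it everywhere (L at s4 (9=9); CR at s1 (0=0); R at s2 (4=4)).
CR is strictly dominated by L (s1: 2>0, s2: 7>3, s3: 9>7, s4: 9>7).
R: no other strategy beats it everywhere (L at s1 (5>2); CL at s1 (5>0); CR at s1 (5>0)).

CR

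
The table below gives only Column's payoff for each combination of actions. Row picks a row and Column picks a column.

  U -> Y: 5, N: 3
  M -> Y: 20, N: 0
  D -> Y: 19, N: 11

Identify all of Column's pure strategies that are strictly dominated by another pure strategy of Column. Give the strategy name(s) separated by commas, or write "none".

Y is not dominated — it holds its own against N at U (5>3).
N is strictly dominated by Y (U: 5>3, M: 20>0, D: 19>11).

N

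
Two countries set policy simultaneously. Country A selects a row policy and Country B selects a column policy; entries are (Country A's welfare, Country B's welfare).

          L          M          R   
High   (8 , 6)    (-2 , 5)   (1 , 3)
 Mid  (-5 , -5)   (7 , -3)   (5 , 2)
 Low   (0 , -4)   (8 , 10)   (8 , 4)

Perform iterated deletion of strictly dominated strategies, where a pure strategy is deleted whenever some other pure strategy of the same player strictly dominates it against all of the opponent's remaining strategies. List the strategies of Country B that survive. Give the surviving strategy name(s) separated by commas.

For Country A, Low strictly dominates Mid on the remaining columns (L: 0>-5, M: 8>7, R: 8>5); eliminate Mid.
Column R is eliminated: M beats it against every remaining row (High: 5>3, Low: 10>4).
Among the remaining strategies, none is strictly dominated by another pure strategy of the same player, so the elimination stops.
Surviving strategies — Country A: {High, Low}; Country B: {L, M}.

L, M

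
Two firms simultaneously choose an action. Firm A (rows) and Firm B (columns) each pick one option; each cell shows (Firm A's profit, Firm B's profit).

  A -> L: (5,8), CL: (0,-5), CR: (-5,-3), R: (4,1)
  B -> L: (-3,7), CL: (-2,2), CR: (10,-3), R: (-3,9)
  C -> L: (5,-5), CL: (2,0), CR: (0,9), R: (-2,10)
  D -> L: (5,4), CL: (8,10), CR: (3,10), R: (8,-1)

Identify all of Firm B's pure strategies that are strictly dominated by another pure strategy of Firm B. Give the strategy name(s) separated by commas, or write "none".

L is not dominated — it holds its own against CL at A (8>-5); CR at A (8>-3); R at A (8>1).
CL: no other strategy beats it everywhere (L at C (0>-5); CR at B (2>-3); R at D (10>-1)).
CR: no other strategy beats it everywhere (L at C (9>-5); CL at A (-3>-5); R at D (10>-1)).
Nothing dominates R: L at B (9>7); CL at A (1>-5); CR at A (1>-3).

none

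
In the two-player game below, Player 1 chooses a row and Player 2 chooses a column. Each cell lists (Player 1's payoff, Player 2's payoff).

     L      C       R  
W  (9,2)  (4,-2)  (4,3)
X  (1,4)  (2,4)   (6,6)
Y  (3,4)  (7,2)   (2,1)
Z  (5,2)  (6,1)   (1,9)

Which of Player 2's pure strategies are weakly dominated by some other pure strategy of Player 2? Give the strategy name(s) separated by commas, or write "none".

L is not dominated — it holds its own against C at W (2>-2); R at Y (4>1).
C: dominated, since L does at least as well everywhere (W: 2>-2, X: 4=4, Y: 4>2, Z: 2>1).
R: no other strategy beats it everywhere (L at W (3>2); C at W (3>-2)).

C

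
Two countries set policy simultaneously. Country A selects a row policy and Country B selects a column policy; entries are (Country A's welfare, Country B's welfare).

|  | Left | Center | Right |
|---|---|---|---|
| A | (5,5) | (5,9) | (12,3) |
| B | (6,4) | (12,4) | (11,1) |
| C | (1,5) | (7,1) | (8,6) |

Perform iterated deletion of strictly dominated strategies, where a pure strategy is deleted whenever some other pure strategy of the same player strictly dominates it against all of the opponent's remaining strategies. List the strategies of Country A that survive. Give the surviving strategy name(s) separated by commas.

Country A's strategy C is strictly dominated by B (Left: 6>1, Center: 12>7, Right: 11>8) and is removed.
For Country B, Left strictly dominates Right on the remaining rows (A: 5>3, B: 4>1); eliminate Right.
Row A is eliminated: B beats it against every remaining column (Left: 6>5, Center: 12>5).
Among the remaining strategies, none is strictly dominated by another pure strategy of the same player, so the elimination stops.
Surviving strategies — Country A: {B}; Country B: {Left, Center}.

B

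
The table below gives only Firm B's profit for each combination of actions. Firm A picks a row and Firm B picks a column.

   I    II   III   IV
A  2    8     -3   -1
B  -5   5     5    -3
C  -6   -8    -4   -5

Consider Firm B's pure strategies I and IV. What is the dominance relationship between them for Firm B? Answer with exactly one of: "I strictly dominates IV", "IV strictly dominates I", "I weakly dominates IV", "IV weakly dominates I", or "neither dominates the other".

neither dominates the other

I's payoffs vs IV's, by Firm A's action — A: 2>-1, B: -5<-3, C: -6<-5.
I does better at A but worse at B, C; neither strategy dominates the other.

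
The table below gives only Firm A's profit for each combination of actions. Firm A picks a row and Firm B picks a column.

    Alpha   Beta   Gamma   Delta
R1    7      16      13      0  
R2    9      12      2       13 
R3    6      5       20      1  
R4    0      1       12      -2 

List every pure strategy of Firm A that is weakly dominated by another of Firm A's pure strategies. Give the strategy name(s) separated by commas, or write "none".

R4

Nothing dominates R1: R2 at Beta (16>12); R3 at Alpha (7>6); R4 at Alpha (7>0).
R2: no other strategy beats it everywhere (R1 at Alpha (9>7); R3 at Alpha (9>6); R4 at Alpha (9>0)).
Nothing dominates R3: R1 at Gamma (20>13); R2 at Gamma (20>2); R4 at Alpha (6>0).
R4 is weakly dominated by R1 (Alpha: 7>0, Beta: 16>1, Gamma: 13>12, Delta: 0>-2).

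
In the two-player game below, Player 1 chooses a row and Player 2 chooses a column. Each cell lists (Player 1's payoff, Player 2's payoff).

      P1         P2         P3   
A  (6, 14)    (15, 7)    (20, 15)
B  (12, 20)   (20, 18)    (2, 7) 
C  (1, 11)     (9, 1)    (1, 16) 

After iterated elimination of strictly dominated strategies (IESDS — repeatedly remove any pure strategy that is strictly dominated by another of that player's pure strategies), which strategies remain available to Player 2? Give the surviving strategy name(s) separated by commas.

P1, P3

Player 1's strategy C is strictly dominated by A (P1: 6>1, P2: 15>9, P3: 20>1) and is removed.
Column P2 is eliminated: P1 beats it against every remaining row (A: 14>7, B: 20>18).
Among the remaining strategies, none is strictly dominated by another pure strategy of the same player, so the elimination stops.
Surviving strategies — Player 1: {A, B}; Player 2: {P1, P3}.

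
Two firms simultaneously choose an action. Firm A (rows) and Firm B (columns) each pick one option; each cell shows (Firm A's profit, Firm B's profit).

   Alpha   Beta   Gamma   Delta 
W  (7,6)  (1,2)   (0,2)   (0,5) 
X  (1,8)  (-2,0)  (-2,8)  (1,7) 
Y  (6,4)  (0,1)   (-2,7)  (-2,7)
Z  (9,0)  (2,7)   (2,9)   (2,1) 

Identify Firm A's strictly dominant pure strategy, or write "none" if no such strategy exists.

Z vs W: Alpha: 9>7, Beta: 2>1, Gamma: 2>0, Delta: 2>0.
Z vs X: Alpha: 9>1, Beta: 2>-2, Gamma: 2>-2, Delta: 2>1.
Z vs Y: Alpha: 9>6, Beta: 2>0, Gamma: 2>-2, Delta: 2>-2.
Z strictly beats every other strategy against every opponent action, so it is strictly dominant.

Z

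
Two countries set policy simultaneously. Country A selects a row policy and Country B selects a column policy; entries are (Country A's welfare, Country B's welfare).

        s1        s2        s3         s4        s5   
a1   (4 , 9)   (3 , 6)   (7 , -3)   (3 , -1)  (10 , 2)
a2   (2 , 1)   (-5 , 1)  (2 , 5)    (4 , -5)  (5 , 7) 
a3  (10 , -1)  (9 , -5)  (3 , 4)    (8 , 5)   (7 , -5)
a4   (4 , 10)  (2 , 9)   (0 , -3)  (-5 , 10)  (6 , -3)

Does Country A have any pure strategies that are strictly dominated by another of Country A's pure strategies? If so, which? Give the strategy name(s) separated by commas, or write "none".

a2, a4

a1 is not dominated — it holds its own against a2 at s1 (4>2); a3 at s3 (7>3); a4 at s1 (4=4).
a2: dominated, since a3 does at least as well everywhere (s1: 10>2, s2: 9>-5, s3: 3>2, s4: 8>4, s5: 7>5).
a3 is not dominated — it holds its own against a1 at s1 (10>4); a2 at s1 (10>2); a4 at s1 (10>4).
a4: dominated, since a3 does at least as well everywhere (s1: 10>4, s2: 9>2, s3: 3>0, s4: 8>-5, s5: 7>6).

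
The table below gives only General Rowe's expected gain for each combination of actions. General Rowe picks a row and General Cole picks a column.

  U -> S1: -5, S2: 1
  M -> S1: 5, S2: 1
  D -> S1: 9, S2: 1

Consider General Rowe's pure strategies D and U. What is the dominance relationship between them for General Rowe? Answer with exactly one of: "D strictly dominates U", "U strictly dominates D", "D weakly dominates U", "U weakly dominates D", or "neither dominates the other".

D's payoffs vs U's, by General Cole's action — S1: 9>-5, S2: 1=1.
D is at least as good everywhere and strictly better somewhere (tied only at S2), so D weakly but not strictly dominates U.

D weakly dominates U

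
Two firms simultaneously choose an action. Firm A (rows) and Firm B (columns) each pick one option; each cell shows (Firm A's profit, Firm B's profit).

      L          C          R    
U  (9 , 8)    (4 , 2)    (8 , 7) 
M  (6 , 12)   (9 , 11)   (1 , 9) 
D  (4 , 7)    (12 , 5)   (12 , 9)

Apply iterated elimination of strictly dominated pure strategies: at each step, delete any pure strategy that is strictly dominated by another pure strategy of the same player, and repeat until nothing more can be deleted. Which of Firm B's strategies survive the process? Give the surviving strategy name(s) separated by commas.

L, R

For Firm B, L strictly dominates C on the remaining rows (U: 8>2, M: 12>11, D: 7>5); eliminate C.
Firm A's strategy M is strictly dominated by U (L: 9>6, R: 8>1) and is removed.
Among the remaining strategies, none is strictly dominated by another pure strategy of the same player, so the elimination stops.
Surviving strategies — Firm A: {U, D}; Firm B: {L, R}.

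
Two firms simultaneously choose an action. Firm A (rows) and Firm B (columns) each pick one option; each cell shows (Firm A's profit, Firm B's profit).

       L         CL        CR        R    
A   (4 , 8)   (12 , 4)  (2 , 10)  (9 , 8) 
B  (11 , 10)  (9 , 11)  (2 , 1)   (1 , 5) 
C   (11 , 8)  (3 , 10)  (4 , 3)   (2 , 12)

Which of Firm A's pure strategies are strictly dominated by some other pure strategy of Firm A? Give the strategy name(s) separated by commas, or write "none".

A is not dominated — it holds its own against B at CL (12>9); C at CL (12>3).
Nothing dominates B: A at L (11>4); C at L (11=11).
C is not dominated — it holds its own against A at L (11>4); B at L (11=11).

none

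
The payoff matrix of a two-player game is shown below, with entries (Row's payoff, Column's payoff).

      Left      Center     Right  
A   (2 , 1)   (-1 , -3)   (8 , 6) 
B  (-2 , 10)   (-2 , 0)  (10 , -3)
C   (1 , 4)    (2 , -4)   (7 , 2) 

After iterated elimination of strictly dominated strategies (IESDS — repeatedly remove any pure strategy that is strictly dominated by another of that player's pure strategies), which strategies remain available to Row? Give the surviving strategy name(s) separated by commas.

Column Center is eliminated: Left beats it against every remaining row (A: 1>-3, B: 10>0, C: 4>-4).
For Row, A strictly dominates C on the remaining columns (Left: 2>1, Right: 8>7); eliminate C.
Among the remaining strategies, none is strictly dominated by another pure strategy of the same player, so the elimination stops.
Surviving strategies — Row: {A, B}; Column: {Left, Right}.

A, B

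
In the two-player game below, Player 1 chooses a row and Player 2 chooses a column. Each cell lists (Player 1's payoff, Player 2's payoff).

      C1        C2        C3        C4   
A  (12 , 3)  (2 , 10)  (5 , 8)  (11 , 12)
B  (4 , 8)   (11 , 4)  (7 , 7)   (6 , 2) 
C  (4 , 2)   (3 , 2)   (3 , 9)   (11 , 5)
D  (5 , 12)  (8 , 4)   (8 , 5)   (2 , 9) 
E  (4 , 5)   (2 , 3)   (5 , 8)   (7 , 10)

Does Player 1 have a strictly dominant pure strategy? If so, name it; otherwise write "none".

none

A fails to dominate B at C2 (2<11).
B fails to dominate A at C1 (4<12).
C fails to dominate A at C1 (4<12).
D fails to dominate A at C1 (5<12).
E fails to dominate A at C1 (4<12).
No single strategy dominates all the others.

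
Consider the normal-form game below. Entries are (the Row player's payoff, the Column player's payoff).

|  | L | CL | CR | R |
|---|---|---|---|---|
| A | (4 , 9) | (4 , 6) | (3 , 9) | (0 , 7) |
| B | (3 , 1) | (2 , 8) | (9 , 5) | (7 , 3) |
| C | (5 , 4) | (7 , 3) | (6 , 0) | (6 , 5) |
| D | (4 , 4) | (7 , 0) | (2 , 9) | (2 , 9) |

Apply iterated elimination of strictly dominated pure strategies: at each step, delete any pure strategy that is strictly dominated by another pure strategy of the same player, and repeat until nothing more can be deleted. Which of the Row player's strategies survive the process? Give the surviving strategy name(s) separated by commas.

B, C, D

For the Row player, C strictly dominates A on the remaining columns (L: 5>4, CL: 7>4, CR: 6>3, R: 6>0); eliminate A.
Column L is eliminated: R beats it against every remaining row (B: 3>1, C: 5>4, D: 9>4).
Among the remaining strategies, none is strictly dominated by another pure strategy of the same player, so the elimination stops.
Surviving strategies — the Row player: {B, C, D}; the Column player: {CL, CR, R}.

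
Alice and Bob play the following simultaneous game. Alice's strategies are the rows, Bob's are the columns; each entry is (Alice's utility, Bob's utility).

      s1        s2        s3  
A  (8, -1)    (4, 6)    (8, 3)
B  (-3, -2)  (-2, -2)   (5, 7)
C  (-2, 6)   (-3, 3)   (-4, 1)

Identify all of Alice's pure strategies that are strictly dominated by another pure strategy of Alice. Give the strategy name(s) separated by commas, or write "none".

B, C

Nothing dominates A: B at s1 (8>-3); C at s1 (8>-2).
B: dominated, since A does at least as well everywhere (s1: 8>-3, s2: 4>-2, s3: 8>5).
C is strictly dominated by A (s1: 8>-2, s2: 4>-3, s3: 8>-4).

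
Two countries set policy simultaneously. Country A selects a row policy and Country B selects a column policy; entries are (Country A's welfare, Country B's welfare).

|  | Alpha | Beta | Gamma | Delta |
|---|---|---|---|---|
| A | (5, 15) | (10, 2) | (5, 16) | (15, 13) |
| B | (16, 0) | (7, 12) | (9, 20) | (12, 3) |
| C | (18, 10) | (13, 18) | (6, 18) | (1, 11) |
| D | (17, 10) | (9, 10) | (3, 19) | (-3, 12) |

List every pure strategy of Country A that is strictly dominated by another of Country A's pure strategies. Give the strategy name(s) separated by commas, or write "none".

Nothing dominates A: B at Beta (10>7); C at Delta (15>1); D at Beta (10>9).
Nothing dominates B: A at Alpha (16>5); C at Gamma (9>6); D at Gamma (9>3).
C is not dominated — it holds its own against A at Alpha (18>5); B at Alpha (18>16); D at Alpha (18>17).
D: dominated, since C does at least as well everywhere (Alpha: 18>17, Beta: 13>9, Gamma: 6>3, Delta: 1>-3).

D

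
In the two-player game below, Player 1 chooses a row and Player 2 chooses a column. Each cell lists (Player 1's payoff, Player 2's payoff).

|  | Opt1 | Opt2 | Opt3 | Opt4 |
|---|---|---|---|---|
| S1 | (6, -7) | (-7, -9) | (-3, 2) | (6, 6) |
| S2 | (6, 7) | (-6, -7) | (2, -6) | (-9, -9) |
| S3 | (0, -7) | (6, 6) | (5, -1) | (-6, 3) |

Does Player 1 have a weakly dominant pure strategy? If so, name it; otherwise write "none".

S1 fails to dominate S2 at Opt2 (-7<-6).
S2 fails to dominate S1 at Opt4 (-9<6).
S3 fails to dominate S1 at Opt1 (0<6).
No single strategy dominates all the others.

none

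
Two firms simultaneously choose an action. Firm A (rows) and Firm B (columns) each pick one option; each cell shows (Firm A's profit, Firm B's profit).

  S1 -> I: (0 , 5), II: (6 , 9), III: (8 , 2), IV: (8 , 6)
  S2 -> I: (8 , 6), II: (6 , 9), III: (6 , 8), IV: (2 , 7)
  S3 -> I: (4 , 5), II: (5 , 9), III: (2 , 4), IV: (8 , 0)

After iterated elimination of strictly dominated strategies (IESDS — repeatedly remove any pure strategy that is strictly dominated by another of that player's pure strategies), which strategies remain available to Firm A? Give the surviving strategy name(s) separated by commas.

S1, S2

Column I is eliminated: II beats it against every remaining row (S1: 9>5, S2: 9>6, S3: 9>5).
For Firm B, II strictly dominates III on the remaining rows (S1: 9>2, S2: 9>8, S3: 9>4); eliminate III.
Firm B's strategy IV is strictly dominated by II (S1: 9>6, S2: 9>7, S3: 9>0) and is removed.
For Firm A, S1 strictly dominates S3 on the remaining columns (II: 6>5); eliminate S3.
Among the remaining strategies, none is strictly dominated by another pure strategy of the same player, so the elimination stops.
Surviving strategies — Firm A: {S1, S2}; Firm B: {II}.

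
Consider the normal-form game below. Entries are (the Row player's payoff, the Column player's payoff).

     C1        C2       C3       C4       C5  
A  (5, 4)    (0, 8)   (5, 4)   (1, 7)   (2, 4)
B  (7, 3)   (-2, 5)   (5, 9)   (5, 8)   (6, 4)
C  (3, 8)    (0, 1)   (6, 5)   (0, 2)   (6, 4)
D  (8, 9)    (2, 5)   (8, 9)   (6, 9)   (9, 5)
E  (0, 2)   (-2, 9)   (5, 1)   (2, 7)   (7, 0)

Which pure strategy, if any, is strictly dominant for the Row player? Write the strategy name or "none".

D

D vs A: C1: 8>5, C2: 2>0, C3: 8>5, C4: 6>1, C5: 9>2.
D vs B: C1: 8>7, C2: 2>-2, C3: 8>5, C4: 6>5, C5: 9>6.
D vs C: C1: 8>3, C2: 2>0, C3: 8>6, C4: 6>0, C5: 9>6.
D vs E: C1: 8>0, C2: 2>-2, C3: 8>5, C4: 6>2, C5: 9>7.
D strictly beats every other strategy against every opponent action, so it is strictly dominant.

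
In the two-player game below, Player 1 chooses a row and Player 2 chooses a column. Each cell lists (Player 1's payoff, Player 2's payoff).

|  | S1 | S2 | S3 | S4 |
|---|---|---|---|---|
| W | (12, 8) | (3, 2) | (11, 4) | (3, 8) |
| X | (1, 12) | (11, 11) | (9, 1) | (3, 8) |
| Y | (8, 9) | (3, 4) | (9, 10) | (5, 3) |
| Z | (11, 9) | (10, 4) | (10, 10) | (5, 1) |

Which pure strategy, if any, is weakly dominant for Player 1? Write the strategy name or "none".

none

W fails to dominate X at S2 (3<11).
X fails to dominate W at S1 (1<12).
Y fails to dominate W at S1 (8<12).
Z fails to dominate W at S1 (11<12).
No single strategy dominates all the others.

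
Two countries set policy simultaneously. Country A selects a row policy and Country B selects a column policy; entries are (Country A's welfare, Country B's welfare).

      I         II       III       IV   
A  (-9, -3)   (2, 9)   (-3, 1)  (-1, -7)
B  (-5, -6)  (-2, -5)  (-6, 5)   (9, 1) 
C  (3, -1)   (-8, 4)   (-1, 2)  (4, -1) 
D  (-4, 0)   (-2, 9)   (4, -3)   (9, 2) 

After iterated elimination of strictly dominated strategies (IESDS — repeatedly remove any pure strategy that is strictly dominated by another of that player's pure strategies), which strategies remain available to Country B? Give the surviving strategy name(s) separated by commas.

II, III, IV

For Country B, II strictly dominates I on the remaining rows (A: 9>-3, B: -5>-6, C: 4>-1, D: 9>0); eliminate I.
Row C is eliminated: D beats it against every remaining column (II: -2>-8, III: 4>-1, IV: 9>4).
Among the remaining strategies, none is strictly dominated by another pure strategy of the same player, so the elimination stops.
Surviving strategies — Country A: {A, B, D}; Country B: {II, III, IV}.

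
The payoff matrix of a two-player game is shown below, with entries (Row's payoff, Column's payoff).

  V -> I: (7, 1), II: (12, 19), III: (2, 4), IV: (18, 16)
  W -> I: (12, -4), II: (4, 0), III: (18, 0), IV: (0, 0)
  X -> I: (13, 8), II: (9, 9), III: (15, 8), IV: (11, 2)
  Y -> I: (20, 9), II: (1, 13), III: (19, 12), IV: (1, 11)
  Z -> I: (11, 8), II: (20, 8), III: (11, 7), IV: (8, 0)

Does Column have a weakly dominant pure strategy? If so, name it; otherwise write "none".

II

II vs I: V: 19>1, W: 0>-4, X: 9>8, Y: 13>9, Z: 8=8.
II vs III: V: 19>4, W: 0=0, X: 9>8, Y: 13>12, Z: 8>7.
II vs IV: V: 19>16, W: 0=0, X: 9>2, Y: 13>11, Z: 8>0.
II is at least as good as every other strategy against every opponent action, so it is weakly dominant.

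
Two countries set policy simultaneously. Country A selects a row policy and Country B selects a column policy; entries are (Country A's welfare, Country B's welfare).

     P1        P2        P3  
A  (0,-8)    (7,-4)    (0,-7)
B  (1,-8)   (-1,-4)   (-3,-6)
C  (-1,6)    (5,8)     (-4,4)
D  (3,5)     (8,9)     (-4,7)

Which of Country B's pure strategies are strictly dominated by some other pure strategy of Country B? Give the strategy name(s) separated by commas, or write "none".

P1, P3

P1: dominated, since P2 does at least as well everywhere (A: -4>-8, B: -4>-8, C: 8>6, D: 9>5).
P2: no other strategy beats it everywhere (P1 at A (-4>-8); P3 at A (-4>-7)).
P3: dominated, since P2 does at least as well everywhere (A: -4>-7, B: -4>-6, C: 8>4, D: 9>7).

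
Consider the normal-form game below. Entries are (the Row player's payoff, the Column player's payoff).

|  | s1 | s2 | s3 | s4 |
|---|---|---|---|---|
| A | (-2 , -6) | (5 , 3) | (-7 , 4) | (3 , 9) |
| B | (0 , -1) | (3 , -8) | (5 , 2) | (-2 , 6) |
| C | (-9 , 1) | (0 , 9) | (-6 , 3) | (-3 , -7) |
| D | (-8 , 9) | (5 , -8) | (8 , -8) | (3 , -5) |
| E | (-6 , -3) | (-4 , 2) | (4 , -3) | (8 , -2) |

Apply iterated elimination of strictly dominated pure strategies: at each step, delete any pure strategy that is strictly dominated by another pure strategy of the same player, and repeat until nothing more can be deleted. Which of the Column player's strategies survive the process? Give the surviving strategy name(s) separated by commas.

s1, s2, s4

For the Row player, B strictly dominates C on the remaining columns (s1: 0>-9, s2: 3>0, s3: 5>-6, s4: -2>-3); eliminate C.
Column s3 is eliminated: s4 beats it against every remaining row (A: 9>4, B: 6>2, D: -5>-8, E: -2>-3).
Among the remaining strategies, none is strictly dominated by another pure strategy of the same player, so the elimination stops.
Surviving strategies — the Row player: {A, B, D, E}; the Column player: {s1, s2, s4}.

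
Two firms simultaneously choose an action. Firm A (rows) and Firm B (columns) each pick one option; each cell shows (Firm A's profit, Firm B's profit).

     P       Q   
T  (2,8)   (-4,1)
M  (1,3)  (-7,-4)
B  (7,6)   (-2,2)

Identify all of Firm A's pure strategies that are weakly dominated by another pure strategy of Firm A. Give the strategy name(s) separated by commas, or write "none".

T, M

B weakly dominates T — P: 7>2, Q: -2>-4.
M: dominated, since T does at least as well everywhere (P: 2>1, Q: -4>-7).
B is not dominated — it holds its own against T at P (7>2); M at P (7>1).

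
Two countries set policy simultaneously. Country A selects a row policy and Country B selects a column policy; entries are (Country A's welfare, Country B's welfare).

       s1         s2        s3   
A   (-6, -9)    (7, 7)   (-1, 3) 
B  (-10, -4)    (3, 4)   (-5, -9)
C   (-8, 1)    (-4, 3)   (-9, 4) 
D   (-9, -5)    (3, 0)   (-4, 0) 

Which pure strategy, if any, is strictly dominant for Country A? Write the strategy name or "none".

A vs B: s1: -6>-10, s2: 7>3, s3: -1>-5.
A vs C: s1: -6>-8, s2: 7>-4, s3: -1>-9.
A vs D: s1: -6>-9, s2: 7>3, s3: -1>-4.
A strictly beats every other strategy against every opponent action, so it is strictly dominant.

A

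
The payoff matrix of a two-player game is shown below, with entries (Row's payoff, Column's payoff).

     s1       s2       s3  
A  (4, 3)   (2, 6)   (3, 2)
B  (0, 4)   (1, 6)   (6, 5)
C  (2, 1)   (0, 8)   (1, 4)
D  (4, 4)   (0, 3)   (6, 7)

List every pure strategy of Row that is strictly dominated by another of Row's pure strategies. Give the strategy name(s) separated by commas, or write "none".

A: no other strategy beats it everywhere (B at s1 (4>0); C at s1 (4>2); D at s1 (4=4)).
Nothing dominates B: A at s3 (6>3); C at s2 (1>0); D at s2 (1>0).
A strictly dominates C — s1: 4>2, s2: 2>0, s3: 3>1.
Nothing dominates D: A at s1 (4=4); B at s1 (4>0); C at s1 (4>2).

C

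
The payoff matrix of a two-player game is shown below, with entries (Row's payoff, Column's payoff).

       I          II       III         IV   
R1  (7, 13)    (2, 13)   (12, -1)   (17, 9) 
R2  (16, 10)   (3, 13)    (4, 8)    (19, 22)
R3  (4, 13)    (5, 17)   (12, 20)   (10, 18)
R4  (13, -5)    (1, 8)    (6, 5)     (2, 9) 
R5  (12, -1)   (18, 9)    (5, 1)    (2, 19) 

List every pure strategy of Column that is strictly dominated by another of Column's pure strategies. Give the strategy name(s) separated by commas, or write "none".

Nothing dominates I: II at R1 (13=13); III at R1 (13>-1); IV at R1 (13>9).
II: no other strategy beats it everywhere (I at R1 (13=13); III at R1 (13>-1); IV at R1 (13>9)).
III: no other strategy beats it everywhere (I at R3 (20>13); II at R3 (20>17); IV at R3 (20>18)).
IV: no other strategy beats it everywhere (I at R2 (22>10); II at R2 (22>13); III at R1 (9>-1)).

none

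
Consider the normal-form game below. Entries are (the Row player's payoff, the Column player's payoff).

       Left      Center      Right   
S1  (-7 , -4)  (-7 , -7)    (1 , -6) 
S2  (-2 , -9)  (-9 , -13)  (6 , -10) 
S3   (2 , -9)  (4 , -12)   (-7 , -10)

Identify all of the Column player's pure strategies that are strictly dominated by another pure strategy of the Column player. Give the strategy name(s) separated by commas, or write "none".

Center, Right

Nothing dominates Left: Center at S1 (-4>-7); Right at S1 (-4>-6).
Left strictly dominates Center — S1: -4>-7, S2: -9>-13, S3: -9>-12.
Right: dominated, since Left does at least as well everywhere (S1: -4>-6, S2: -9>-10, S3: -9>-10).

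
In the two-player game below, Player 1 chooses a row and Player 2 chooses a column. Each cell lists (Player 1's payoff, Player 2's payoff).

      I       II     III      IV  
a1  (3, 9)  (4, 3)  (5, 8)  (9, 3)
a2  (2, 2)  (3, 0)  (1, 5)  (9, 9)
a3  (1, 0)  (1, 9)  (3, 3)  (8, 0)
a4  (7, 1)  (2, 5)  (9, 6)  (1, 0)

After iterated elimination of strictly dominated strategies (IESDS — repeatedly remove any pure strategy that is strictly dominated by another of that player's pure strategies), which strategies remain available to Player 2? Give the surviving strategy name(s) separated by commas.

I, III, IV

Player 1's strategy a3 is strictly dominated by a1 (I: 3>1, II: 4>1, III: 5>3, IV: 9>8) and is removed.
For Player 2, III strictly dominates II on the remaining rows (a1: 8>3, a2: 5>0, a4: 6>5); eliminate II.
Among the remaining strategies, none is strictly dominated by another pure strategy of the same player, so the elimination stops.
Surviving strategies — Player 1: {a1, a2, a4}; Player 2: {I, III, IV}.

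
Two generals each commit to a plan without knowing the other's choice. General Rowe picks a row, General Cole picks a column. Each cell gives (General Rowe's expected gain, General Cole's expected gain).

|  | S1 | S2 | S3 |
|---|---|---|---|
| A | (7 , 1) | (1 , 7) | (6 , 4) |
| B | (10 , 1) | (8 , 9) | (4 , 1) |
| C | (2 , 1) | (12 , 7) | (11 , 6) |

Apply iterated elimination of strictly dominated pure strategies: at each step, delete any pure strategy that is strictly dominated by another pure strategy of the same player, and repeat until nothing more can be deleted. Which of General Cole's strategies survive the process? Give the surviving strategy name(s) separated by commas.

S2

General Cole's strategy S1 is strictly dominated by S2 (A: 7>1, B: 9>1, C: 7>1) and is removed.
For General Rowe, C strictly dominates A on the remaining columns (S2: 12>1, S3: 11>6); eliminate A.
Row B is eliminated: C beats it against every remaining column (S2: 12>8, S3: 11>4).
Column S3 is eliminated: S2 beats it against every remaining row (C: 7>6).
Among the remaining strategies, none is strictly dominated by another pure strategy of the same player, so the elimination stops.
Surviving strategies — General Rowe: {C}; General Cole: {S2}.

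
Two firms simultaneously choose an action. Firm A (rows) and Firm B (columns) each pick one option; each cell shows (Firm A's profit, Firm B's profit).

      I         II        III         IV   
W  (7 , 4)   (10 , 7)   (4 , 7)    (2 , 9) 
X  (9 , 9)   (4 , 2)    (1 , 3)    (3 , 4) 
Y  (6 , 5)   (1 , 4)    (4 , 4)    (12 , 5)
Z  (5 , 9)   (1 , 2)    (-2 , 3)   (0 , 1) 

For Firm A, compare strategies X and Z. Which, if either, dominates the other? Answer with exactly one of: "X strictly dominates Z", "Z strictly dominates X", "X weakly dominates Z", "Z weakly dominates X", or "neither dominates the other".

X strictly dominates Z

X's payoffs vs Z's, by Firm B's action — I: 9>5, II: 4>1, III: 1>-2, IV: 3>0.
Every comparison favours X, so X strictly dominates Z.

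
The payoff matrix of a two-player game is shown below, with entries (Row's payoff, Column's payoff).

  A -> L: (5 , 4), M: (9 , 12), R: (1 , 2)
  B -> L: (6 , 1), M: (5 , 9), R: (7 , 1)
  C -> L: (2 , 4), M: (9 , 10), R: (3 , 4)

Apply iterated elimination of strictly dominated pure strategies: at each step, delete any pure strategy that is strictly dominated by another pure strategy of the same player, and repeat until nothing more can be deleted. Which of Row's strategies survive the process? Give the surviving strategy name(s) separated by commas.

A, C

Column's strategy L is strictly dominated by M (A: 12>4, B: 9>1, C: 10>4) and is removed.
Column's strategy R is strictly dominated by M (A: 12>2, B: 9>1, C: 10>4) and is removed.
Row B is eliminated: A beats it against every remaining column (M: 9>5).
Among the remaining strategies, none is strictly dominated by another pure strategy of the same player, so the elimination stops.
Surviving strategies — Row: {A, C}; Column: {M}.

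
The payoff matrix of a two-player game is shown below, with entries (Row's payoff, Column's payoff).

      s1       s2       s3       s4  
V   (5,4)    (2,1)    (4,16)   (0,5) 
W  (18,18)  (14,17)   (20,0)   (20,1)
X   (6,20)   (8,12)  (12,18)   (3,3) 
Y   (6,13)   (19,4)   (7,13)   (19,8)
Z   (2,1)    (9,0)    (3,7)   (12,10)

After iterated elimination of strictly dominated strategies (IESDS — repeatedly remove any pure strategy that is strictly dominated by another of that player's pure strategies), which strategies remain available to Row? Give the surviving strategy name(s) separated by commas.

W

Row V is eliminated: W beats it against every remaining column (s1: 18>5, s2: 14>2, s3: 20>4, s4: 20>0).
Row X is eliminated: W beats it against every remaining column (s1: 18>6, s2: 14>8, s3: 20>12, s4: 20>3).
For Row, W strictly dominates Z on the remaining columns (s1: 18>2, s2: 14>9, s3: 20>3, s4: 20>12); eliminate Z.
For Column, s1 strictly dominates s2 on the remaining rows (W: 18>17, Y: 13>4); eliminate s2.
Row's strategy Y is strictly dominated by W (s1: 18>6, s3: 20>7, s4: 20>19) and is removed.
Column's strategy s3 is strictly dominated by s1 (W: 18>0) and is removed.
For Column, s1 strictly dominates s4 on the remaining rows (W: 18>1); eliminate s4.
Among the remaining strategies, none is strictly dominated by another pure strategy of the same player, so the elimination stops.
Surviving strategies — Row: {W}; Column: {s1}.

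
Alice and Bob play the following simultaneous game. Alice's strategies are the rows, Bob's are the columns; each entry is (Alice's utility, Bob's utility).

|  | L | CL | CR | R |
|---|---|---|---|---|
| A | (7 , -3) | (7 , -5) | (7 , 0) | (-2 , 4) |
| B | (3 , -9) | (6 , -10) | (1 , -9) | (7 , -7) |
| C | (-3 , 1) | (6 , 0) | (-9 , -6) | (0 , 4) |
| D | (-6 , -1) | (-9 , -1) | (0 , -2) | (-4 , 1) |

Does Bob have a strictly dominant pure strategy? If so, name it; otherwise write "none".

R vs L: A: 4>-3, B: -7>-9, C: 4>1, D: 1>-1.
R vs CL: A: 4>-5, B: -7>-10, C: 4>0, D: 1>-1.
R vs CR: A: 4>0, B: -7>-9, C: 4>-6, D: 1>-2.
R strictly beats every other strategy against every opponent action, so it is strictly dominant.

R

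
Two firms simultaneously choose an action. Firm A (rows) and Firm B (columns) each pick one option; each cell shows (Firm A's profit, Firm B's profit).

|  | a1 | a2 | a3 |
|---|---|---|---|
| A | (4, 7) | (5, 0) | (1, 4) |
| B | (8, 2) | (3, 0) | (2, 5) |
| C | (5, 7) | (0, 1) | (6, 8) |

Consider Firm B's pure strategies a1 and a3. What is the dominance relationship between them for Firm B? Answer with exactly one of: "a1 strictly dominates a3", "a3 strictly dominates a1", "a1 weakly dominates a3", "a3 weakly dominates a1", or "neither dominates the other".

Compare a1 to a3 across each opponent action: A: 7>4, B: 2<5, C: 7<8.
a1 does better at A but worse at B, C; neither strategy dominates the other.

neither dominates the other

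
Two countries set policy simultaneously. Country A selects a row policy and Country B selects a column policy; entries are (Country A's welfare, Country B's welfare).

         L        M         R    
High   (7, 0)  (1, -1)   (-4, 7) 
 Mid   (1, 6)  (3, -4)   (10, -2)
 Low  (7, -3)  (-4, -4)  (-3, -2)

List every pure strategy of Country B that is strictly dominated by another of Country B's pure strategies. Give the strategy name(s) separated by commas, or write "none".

M

Nothing dominates L: M at High (0>-1); R at Mid (6>-2).
M is strictly dominated by L (High: 0>-1, Mid: 6>-4, Low: -3>-4).
Nothing dominates R: L at High (7>0); M at High (7>-1).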